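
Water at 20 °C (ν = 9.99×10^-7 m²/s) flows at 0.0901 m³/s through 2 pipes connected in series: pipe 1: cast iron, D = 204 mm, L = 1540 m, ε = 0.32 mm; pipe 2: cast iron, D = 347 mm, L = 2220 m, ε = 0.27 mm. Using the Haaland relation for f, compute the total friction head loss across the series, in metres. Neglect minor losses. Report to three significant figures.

Pipe 1: V = 2.757 m/s, Re = 5.63×10^5, ε/D = 0.00157, f = 0.02236, h_1 = f(L/D)V²/2g = 65.38 m
Pipe 2: V = 0.9527 m/s, Re = 3.31×10^5, ε/D = 7.78×10^-4, f = 0.01944, h_2 = f(L/D)V²/2g = 5.755 m
Series → Q common, losses add: H = Σh = 71.14 m

H ≈ 71.1 m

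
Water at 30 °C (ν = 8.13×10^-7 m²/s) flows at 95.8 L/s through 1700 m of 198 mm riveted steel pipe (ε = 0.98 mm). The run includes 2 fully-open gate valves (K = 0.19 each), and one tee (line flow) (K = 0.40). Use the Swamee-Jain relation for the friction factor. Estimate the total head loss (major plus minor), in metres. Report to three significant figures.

H_L ≈ 129 m

V = 4Q/(πD²) = 3.111 m/s; V²/2g = 0.4934 m
Re = 7.58×10^5, ε/D = 0.00495 → f = 0.03047 (Swamee-Jain)
Major: h_f = f(L/D)·V²/2g = 0.03047·8586·0.4934 = 129.1 m
Minor: ΣK = 0.780; h_m = ΣK·V²/2g = 0.3848 m
Total H_L = 129.1 + 0.3848 = 129.5 m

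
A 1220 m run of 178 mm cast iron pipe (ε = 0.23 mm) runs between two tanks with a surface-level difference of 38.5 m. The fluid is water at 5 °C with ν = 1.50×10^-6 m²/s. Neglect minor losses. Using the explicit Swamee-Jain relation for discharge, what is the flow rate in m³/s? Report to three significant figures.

Q ≈ 0.0559 m³/s

Swamee-Jain (Type II): Q = -0.965·√(gD⁵h_f/L)·ln[ε/(3.7D) + √(3.17ν²L/(gD³h_f))]
√(gD⁵h_f/L) = √(9.81·0.178⁵·38.5/1220) = 0.007438
ε/(3.7D) = 3.49×10^-4; √(3.17ν²L/(gD³h_f)) = 6.39×10^-5
Q = -0.965·0.007438·ln(4.131×10^-4) = 0.05592 m³/s
Check: V = 2.25 m/s, Re = 2.67×10^5, f = 0.02198, h_f = 38.8 m ≈ 38.5 m ✓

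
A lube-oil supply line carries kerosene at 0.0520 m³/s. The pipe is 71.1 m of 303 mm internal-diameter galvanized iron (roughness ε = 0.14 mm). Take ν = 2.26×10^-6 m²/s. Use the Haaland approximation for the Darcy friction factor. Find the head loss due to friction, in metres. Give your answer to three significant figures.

h_f ≈ 0.124 m

V = 4Q/(πD²) = 4·0.0520/(π·0.303²) = 0.7212 m/s
Re = VD/ν = 0.7212·0.303/2.26×10^-6 = 9.67×10^4 → turbulent
ε/D = 0.14/303 = 4.62×10^-4
Haaland: f = 0.02000
h_f = f(L/D)V²/(2g) = 0.02000·(71.1/0.303)·0.7212²/(2·9.81) = 0.1244 m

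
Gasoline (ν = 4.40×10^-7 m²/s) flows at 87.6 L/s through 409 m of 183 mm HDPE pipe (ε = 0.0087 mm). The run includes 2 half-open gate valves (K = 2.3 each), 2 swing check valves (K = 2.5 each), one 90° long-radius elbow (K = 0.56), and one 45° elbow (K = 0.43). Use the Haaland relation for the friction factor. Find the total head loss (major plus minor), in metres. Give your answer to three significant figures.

H_L ≈ 21.2 m

V = 4Q/(πD²) = 3.331 m/s; V²/2g = 0.5654 m
Re = 1.39×10^6, ε/D = 4.75×10^-5 → f = 0.01205 (Haaland)
Major: h_f = f(L/D)·V²/2g = 0.01205·2235·0.5654 = 15.23 m
Minor: ΣK = 10.6; h_m = ΣK·V²/2g = 5.987 m
Total H_L = 15.23 + 5.987 = 21.22 m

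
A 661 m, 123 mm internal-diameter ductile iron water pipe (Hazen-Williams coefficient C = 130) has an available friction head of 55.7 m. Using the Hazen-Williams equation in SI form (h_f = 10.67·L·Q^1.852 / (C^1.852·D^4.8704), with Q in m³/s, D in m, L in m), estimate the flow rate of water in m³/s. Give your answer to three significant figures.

Q ≈ 0.0385 m³/s

Rearranging: Q = [h_f·C^1.852·D^4.8704 / (10.67·L)]^(1/1.852)
Q = [55.7·130^1.852·0.123^4.8704 / (10.67·661)]^0.540 = 0.03849 m³/s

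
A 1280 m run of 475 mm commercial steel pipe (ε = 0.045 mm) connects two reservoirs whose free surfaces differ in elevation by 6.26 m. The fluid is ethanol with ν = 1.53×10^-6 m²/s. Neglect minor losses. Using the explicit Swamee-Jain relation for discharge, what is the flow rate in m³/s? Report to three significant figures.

Q ≈ 0.318 m³/s

Swamee-Jain (Type II): Q = -0.965·√(gD⁵h_f/L)·ln[ε/(3.7D) + √(3.17ν²L/(gD³h_f))]
√(gD⁵h_f/L) = √(9.81·0.475⁵·6.26/1280) = 0.03406
ε/(3.7D) = 2.56×10^-5; √(3.17ν²L/(gD³h_f)) = 3.80×10^-5
Q = -0.965·0.03406·ln(6.359×10^-5) = 0.3176 m³/s
Check: V = 1.79 m/s, Re = 5.56×10^5, f = 0.01423, h_f = 6.28 m ≈ 6.26 m ✓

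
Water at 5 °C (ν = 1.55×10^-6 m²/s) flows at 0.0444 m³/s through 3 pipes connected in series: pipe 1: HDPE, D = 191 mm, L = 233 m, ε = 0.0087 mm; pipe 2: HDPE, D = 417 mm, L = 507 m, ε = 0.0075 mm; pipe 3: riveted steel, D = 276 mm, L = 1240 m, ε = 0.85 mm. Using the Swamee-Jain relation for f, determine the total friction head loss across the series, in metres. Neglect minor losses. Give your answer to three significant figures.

Pipe 1: V = 1.550 m/s, Re = 1.91×10^5, ε/D = 4.55×10^-5, f = 0.01607, h_1 = f(L/D)V²/2g = 2.399 m
Pipe 2: V = 0.3251 m/s, Re = 8.75×10^4, ε/D = 1.80×10^-5, f = 0.01848, h_2 = f(L/D)V²/2g = 0.1210 m
Pipe 3: V = 0.7421 m/s, Re = 1.32×10^5, ε/D = 0.00308, f = 0.02756, h_3 = f(L/D)V²/2g = 3.476 m
Series → Q common, losses add: H = Σh = 5.997 m

H ≈ 6.00 m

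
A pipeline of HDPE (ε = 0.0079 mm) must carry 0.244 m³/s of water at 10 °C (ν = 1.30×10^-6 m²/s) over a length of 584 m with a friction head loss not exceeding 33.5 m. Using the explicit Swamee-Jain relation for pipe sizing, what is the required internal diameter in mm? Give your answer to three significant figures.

D ≈ 257 mm

Swamee-Jain (Type III): D = 0.66·[ε^1.25·(LQ²/(gh_f))^4.75 + ν·Q^9.4·(L/(gh_f))^5.2]^0.04
LQ²/(gh_f) = 0.1058; L/(gh_f) = 1.777
Term 1 = ε^1.25·(…)^4.75 = 9.73×10^-12; Term 2 = ν·Q^9.4·(…)^5.2 = 4.51×10^-11
D = 0.66·(9.73×10^-12 + 4.51×10^-11)^0.04 = 0.2565 m = 257 mm
Check: V = 4.72 m/s, Re = 9.32×10^5, f = 0.01242, h_f = 32.1 m ≈ 33.5 m ✓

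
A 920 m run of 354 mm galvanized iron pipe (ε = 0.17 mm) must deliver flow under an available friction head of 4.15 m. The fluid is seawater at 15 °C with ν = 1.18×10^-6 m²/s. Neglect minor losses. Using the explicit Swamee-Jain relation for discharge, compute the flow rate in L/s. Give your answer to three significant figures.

Q ≈ 131 L/s

Swamee-Jain (Type II): Q = -0.965·√(gD⁵h_f/L)·ln[ε/(3.7D) + √(3.17ν²L/(gD³h_f))]
√(gD⁵h_f/L) = √(9.81·0.354⁵·4.15/920) = 0.01568
ε/(3.7D) = 1.30×10^-4; √(3.17ν²L/(gD³h_f)) = 4.74×10^-5
Q = -0.965·0.01568·ln(1.772×10^-4) = 0.1307 m³/s
Check: V = 1.33 m/s, Re = 3.99×10^5, f = 0.01788, h_f = 4.18 m ≈ 4.15 m ✓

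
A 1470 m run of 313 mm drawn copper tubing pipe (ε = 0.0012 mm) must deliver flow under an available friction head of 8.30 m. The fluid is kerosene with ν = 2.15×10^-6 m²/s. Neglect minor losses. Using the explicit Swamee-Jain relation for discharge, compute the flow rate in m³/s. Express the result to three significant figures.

Q ≈ 0.115 m³/s

Swamee-Jain (Type II): Q = -0.965·√(gD⁵h_f/L)·ln[ε/(3.7D) + √(3.17ν²L/(gD³h_f))]
√(gD⁵h_f/L) = √(9.81·0.313⁵·8.30/1470) = 0.01290
ε/(3.7D) = 1.04×10^-6; √(3.17ν²L/(gD³h_f)) = 9.29×10^-5
Q = -0.965·0.01290·ln(9.392×10^-5) = 0.1154 m³/s
Check: V = 1.50 m/s, Re = 2.18×10^5, f = 0.01531, h_f = 8.25 m ≈ 8.30 m ✓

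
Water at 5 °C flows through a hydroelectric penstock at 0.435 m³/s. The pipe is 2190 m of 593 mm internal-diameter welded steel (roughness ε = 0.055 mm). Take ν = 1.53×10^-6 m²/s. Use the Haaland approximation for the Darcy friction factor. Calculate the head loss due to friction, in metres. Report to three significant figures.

h_f ≈ 6.47 m

V = 4Q/(πD²) = 4·0.435/(π·0.593²) = 1.575 m/s
Re = VD/ν = 1.575·0.593/1.53×10^-6 = 6.10×10^5 → turbulent
ε/D = 0.055/593 = 9.27×10^-5
Haaland: f = 0.01386
h_f = f(L/D)V²/(2g) = 0.01386·(2190/0.593)·1.575²/(2·9.81) = 6.473 m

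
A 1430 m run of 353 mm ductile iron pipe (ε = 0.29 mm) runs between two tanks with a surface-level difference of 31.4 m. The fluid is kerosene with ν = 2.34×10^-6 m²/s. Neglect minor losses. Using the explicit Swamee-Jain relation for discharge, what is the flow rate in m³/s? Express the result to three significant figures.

Q ≈ 0.273 m³/s

Swamee-Jain (Type II): Q = -0.965·√(gD⁵h_f/L)·ln[ε/(3.7D) + √(3.17ν²L/(gD³h_f))]
√(gD⁵h_f/L) = √(9.81·0.353⁵·31.4/1430) = 0.03436
ε/(3.7D) = 2.22×10^-4; √(3.17ν²L/(gD³h_f)) = 4.28×10^-5
Q = -0.965·0.03436·ln(2.648×10^-4) = 0.2731 m³/s
Check: V = 2.79 m/s, Re = 4.21×10^5, f = 0.01966, h_f = 31.6 m ≈ 31.4 m ✓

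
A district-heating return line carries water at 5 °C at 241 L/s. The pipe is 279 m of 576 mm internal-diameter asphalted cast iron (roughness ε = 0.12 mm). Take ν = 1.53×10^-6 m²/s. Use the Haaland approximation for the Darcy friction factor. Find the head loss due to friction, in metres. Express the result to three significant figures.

V = 4Q/(πD²) = 4·0.241/(π·0.576²) = 0.9249 m/s
Re = VD/ν = 0.9249·0.576/1.53×10^-6 = 3.48×10^5 → turbulent
ε/D = 0.12/576 = 2.08×10^-4
Haaland: f = 0.01588
h_f = f(L/D)V²/(2g) = 0.01588·(279/0.576)·0.9249²/(2·9.81) = 0.3353 m

h_f ≈ 0.335 m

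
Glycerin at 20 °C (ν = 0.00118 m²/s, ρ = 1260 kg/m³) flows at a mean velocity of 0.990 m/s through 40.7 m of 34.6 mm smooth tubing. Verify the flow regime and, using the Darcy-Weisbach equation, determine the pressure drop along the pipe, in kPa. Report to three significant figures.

Δp ≈ 1600 kPa

Re = VD/ν = 0.990·0.03460/0.00118 = 29.0 → laminar (Re < 2300)
f = 64/Re = 2.205
h_f = f(L/D)V²/(2g) = 2.205·(40.7/0.03460)·0.990²/(2·9.81) = 129.6 m
Δp = ρg·h_f = 1260·9.81·129.6 = 1601 kPa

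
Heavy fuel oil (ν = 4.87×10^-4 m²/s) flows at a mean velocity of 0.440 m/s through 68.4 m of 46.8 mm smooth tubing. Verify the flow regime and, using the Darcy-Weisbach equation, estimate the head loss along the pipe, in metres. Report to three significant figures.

h_f ≈ 21.8 m

Re = VD/ν = 0.440·0.04680/4.87×10^-4 = 42.3 → laminar (Re < 2300)
f = 64/Re = 1.514
h_f = f(L/D)V²/(2g) = 1.514·(68.4/0.04680)·0.440²/(2·9.81) = 21.83 m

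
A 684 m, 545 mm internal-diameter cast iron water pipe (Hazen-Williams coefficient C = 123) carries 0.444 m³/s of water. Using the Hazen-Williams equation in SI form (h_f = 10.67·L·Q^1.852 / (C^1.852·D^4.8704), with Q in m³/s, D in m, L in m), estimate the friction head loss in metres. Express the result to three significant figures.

h_f ≈ 4.20 m

h_f = 10.67·684·0.444^1.852 / (123^1.852·0.545^4.8704) = 4.203 m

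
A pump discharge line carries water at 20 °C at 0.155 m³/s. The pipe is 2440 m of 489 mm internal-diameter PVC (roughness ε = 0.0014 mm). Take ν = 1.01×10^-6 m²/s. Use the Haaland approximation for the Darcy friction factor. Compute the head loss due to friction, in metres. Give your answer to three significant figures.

h_f ≈ 2.36 m

V = 4Q/(πD²) = 4·0.155/(π·0.489²) = 0.8253 m/s
Re = VD/ν = 0.8253·0.489/1.01×10^-6 = 4.00×10^5 → turbulent
ε/D = 0.0014/489 = 2.86×10^-6
Haaland: f = 0.01363
h_f = f(L/D)V²/(2g) = 0.01363·(2440/0.489)·0.8253²/(2·9.81) = 2.361 m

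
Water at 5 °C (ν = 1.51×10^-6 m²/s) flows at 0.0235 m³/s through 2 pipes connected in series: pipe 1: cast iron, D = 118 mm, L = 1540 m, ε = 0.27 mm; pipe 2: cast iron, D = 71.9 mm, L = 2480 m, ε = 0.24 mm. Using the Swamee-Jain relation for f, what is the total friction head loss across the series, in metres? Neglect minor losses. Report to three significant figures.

Pipe 1: V = 2.149 m/s, Re = 1.68×10^5, ε/D = 0.00229, f = 0.02543, h_1 = f(L/D)V²/2g = 78.12 m
Pipe 2: V = 5.788 m/s, Re = 2.76×10^5, ε/D = 0.00334, f = 0.02758, h_2 = f(L/D)V²/2g = 1624 m
Series → Q common, losses add: H = Σh = 1702 m

H ≈ 1700 m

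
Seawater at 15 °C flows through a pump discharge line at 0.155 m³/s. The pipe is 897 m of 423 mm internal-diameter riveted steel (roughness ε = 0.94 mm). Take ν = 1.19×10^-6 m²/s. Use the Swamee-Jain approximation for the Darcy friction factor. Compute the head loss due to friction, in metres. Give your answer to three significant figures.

h_f ≈ 3.24 m

V = 4Q/(πD²) = 4·0.155/(π·0.423²) = 1.103 m/s
Re = VD/ν = 1.103·0.423/1.19×10^-6 = 3.92×10^5 → turbulent
ε/D = 0.94/423 = 0.00222
Swamee-Jain: f = 0.02465
h_f = f(L/D)V²/(2g) = 0.02465·(897/0.423)·1.103²/(2·9.81) = 3.241 m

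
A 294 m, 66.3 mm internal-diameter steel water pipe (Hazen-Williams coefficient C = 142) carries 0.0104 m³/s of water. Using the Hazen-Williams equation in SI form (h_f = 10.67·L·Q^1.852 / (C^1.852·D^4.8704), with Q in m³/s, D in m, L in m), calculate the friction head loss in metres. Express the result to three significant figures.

h_f ≈ 37.8 m

h_f = 10.67·294·0.0104^1.852 / (142^1.852·0.0663^4.8704) = 37.82 m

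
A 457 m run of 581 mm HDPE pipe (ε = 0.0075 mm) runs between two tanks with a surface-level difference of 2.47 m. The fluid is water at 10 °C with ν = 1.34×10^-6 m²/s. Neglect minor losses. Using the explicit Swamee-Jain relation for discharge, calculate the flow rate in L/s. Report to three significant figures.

Swamee-Jain (Type II): Q = -0.965·√(gD⁵h_f/L)·ln[ε/(3.7D) + √(3.17ν²L/(gD³h_f))]
√(gD⁵h_f/L) = √(9.81·0.581⁵·2.47/457) = 0.05925
ε/(3.7D) = 3.49×10^-6; √(3.17ν²L/(gD³h_f)) = 2.34×10^-5
Q = -0.965·0.05925·ln(2.689×10^-5) = 0.6017 m³/s
Check: V = 2.27 m/s, Re = 9.84×10^5, f = 0.01195, h_f = 2.47 m ≈ 2.47 m ✓

Q ≈ 602 L/s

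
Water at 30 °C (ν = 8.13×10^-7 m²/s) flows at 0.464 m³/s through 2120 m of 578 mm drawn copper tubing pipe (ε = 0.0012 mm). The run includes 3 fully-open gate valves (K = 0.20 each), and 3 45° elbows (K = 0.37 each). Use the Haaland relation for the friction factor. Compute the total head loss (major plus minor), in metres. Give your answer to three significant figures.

V = 4Q/(πD²) = 1.768 m/s; V²/2g = 0.1594 m
Re = 1.26×10^6, ε/D = 2.08×10^-6 → f = 0.01119 (Haaland)
Major: h_f = f(L/D)·V²/2g = 0.01119·3668·0.1594 = 6.542 m
Minor: ΣK = 1.71; h_m = ΣK·V²/2g = 0.2725 m
Total H_L = 6.542 + 0.2725 = 6.815 m

H_L ≈ 6.81 m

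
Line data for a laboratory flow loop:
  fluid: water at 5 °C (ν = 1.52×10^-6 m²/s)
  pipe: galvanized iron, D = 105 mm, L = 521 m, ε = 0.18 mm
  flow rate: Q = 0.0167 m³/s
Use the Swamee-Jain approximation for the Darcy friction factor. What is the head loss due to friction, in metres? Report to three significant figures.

V = 4Q/(πD²) = 4·0.0167/(π·0.105²) = 1.929 m/s
Re = VD/ν = 1.929·0.105/1.52×10^-6 = 1.33×10^5 → turbulent
ε/D = 0.18/105 = 0.00171
Swamee-Jain: f = 0.02412
h_f = f(L/D)V²/(2g) = 0.02412·(521/0.105)·1.929²/(2·9.81) = 22.69 m

h_f ≈ 22.7 m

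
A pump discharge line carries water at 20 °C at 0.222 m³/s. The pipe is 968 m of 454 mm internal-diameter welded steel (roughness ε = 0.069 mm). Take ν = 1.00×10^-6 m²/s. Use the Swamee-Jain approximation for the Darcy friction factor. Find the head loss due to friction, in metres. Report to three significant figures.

h_f ≈ 3.01 m

V = 4Q/(πD²) = 4·0.222/(π·0.454²) = 1.371 m/s
Re = VD/ν = 1.371·0.454/1.00×10^-6 = 6.23×10^5 → turbulent
ε/D = 0.069/454 = 1.52×10^-4
Swamee-Jain: f = 0.01474
h_f = f(L/D)V²/(2g) = 0.01474·(968/0.454)·1.371²/(2·9.81) = 3.012 m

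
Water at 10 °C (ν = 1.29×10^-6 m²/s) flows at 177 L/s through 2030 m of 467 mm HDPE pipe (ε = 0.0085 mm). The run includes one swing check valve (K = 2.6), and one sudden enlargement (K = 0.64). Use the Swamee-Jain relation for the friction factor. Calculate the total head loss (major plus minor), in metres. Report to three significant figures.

V = 4Q/(πD²) = 1.033 m/s; V²/2g = 0.05443 m
Re = 3.74×10^5, ε/D = 1.82×10^-5 → f = 0.01404 (Swamee-Jain)
Major: h_f = f(L/D)·V²/2g = 0.01404·4347·0.05443 = 3.322 m
Minor: ΣK = 3.24; h_m = ΣK·V²/2g = 0.1763 m
Total H_L = 3.322 + 0.1763 = 3.498 m

H_L ≈ 3.50 m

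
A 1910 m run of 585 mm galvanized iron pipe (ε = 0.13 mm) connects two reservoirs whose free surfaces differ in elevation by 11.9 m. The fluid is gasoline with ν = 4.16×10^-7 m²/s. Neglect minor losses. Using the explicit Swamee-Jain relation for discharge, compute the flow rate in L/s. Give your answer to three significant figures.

Q ≈ 600 L/s

Swamee-Jain (Type II): Q = -0.965·√(gD⁵h_f/L)·ln[ε/(3.7D) + √(3.17ν²L/(gD³h_f))]
√(gD⁵h_f/L) = √(9.81·0.585⁵·11.9/1910) = 0.06471
ε/(3.7D) = 6.01×10^-5; √(3.17ν²L/(gD³h_f)) = 6.70×10^-6
Q = -0.965·0.06471·ln(6.676×10^-5) = 0.6004 m³/s
Check: V = 2.23 m/s, Re = 3.14×10^6, f = 0.01440, h_f = 12.0 m ≈ 11.9 m ✓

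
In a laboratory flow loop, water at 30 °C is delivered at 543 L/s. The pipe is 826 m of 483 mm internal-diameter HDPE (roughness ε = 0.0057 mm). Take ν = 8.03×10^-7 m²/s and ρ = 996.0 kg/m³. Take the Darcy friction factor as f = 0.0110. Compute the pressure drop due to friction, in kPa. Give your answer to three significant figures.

V = 4Q/(πD²) = 4·0.543/(π·0.483²) = 2.964 m/s
h_f = f(L/D)V²/(2g) = 0.01100·(826/0.483)·2.964²/(2·9.81) = 8.421 m
Δp = ρg·h_f = 996.0·9.81·8.421 = 82.28 kPa

Δp ≈ 82.3 kPa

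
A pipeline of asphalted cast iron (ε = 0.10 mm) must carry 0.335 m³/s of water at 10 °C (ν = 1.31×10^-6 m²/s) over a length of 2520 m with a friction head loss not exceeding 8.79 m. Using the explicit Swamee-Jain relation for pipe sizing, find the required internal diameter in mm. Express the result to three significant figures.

D ≈ 533 mm

Swamee-Jain (Type III): D = 0.66·[ε^1.25·(LQ²/(gh_f))^4.75 + ν·Q^9.4·(L/(gh_f))^5.2]^0.04
LQ²/(gh_f) = 3.280; L/(gh_f) = 29.22
Term 1 = ε^1.25·(…)^4.75 = 0.00282; Term 2 = ν·Q^9.4·(…)^5.2 = 0.00188
D = 0.66·(0.00282 + 0.00188)^0.04 = 0.5326 m = 533 mm
Check: V = 1.50 m/s, Re = 6.11×10^5, f = 0.01514, h_f = 8.25 m ≈ 8.79 m ✓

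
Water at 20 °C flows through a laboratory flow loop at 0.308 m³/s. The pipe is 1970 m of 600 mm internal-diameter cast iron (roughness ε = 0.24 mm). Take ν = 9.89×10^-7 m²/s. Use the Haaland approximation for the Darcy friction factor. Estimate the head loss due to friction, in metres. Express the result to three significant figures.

h_f ≈ 3.31 m

V = 4Q/(πD²) = 4·0.308/(π·0.600²) = 1.089 m/s
Re = VD/ν = 1.089·0.600/9.89×10^-7 = 6.61×10^5 → turbulent
ε/D = 0.24/600 = 4.00×10^-4
Haaland: f = 0.01669
h_f = f(L/D)V²/(2g) = 0.01669·(1970/0.600)·1.089²/(2·9.81) = 3.314 m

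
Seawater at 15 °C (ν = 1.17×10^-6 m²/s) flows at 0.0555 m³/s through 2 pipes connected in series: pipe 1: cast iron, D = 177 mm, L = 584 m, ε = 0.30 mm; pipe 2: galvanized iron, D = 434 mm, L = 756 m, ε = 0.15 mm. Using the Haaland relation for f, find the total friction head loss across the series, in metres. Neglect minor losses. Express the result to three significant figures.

H ≈ 19.9 m

Pipe 1: V = 2.256 m/s, Re = 3.41×10^5, ε/D = 0.00169, f = 0.02299, h_1 = f(L/D)V²/2g = 19.67 m
Pipe 2: V = 0.3752 m/s, Re = 1.39×10^5, ε/D = 3.46×10^-4, f = 0.01854, h_2 = f(L/D)V²/2g = 0.2317 m
Series → Q common, losses add: H = Σh = 19.90 m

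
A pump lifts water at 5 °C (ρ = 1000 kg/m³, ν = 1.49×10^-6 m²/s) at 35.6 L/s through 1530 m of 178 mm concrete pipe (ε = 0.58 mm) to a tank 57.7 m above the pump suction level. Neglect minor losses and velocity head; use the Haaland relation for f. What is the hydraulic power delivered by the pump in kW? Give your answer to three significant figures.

P_hyd ≈ 28.8 kW

V = 4Q/(πD²) = 1.431 m/s; Re = 1.71×10^5; ε/D = 0.00326; f = 0.02750
h_f = f(L/D)V²/2g = 24.66 m
Total head H = z + h_f = 57.7 + 24.66 = 82.36 m
P_hyd = ρgQH = 1000·9.81·0.0356·82.36 = 28.76 kW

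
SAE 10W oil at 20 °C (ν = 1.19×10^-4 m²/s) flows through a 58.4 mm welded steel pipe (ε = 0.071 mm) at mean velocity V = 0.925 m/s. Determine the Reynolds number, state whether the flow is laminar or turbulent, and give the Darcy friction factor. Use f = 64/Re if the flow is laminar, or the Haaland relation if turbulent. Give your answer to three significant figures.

Re = VD/ν = 0.9250·0.0584/1.19×10^-4 = 454
Re < 2300 → laminar → f = 64/Re = 0.1410

Re ≈ 454; laminar; f = 64/Re ≈ 0.141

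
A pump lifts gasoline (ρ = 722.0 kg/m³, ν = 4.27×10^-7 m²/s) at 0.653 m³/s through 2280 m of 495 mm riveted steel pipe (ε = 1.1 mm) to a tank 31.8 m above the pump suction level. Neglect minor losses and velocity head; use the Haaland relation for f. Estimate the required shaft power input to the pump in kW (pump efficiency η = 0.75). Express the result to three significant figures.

P_shaft ≈ 599 kW

V = 4Q/(πD²) = 3.393 m/s; Re = 3.93×10^6; ε/D = 0.00222; f = 0.02418
h_f = f(L/D)V²/2g = 65.35 m
Total head H = z + h_f = 31.8 + 65.35 = 97.15 m
P_hyd = ρgQH = 722.0·9.81·0.653·97.15 = 449.3 kW
P_shaft = P_hyd/η = 449.3/0.75 = 599.1 kW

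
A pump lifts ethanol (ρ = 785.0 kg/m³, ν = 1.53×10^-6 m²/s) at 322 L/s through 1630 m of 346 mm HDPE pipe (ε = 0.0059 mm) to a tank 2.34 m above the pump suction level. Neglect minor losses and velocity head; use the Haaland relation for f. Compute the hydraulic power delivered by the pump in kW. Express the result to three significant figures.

V = 4Q/(πD²) = 3.425 m/s; Re = 7.74×10^5; ε/D = 1.71×10^-5; f = 0.01237
h_f = f(L/D)V²/2g = 34.83 m
Total head H = z + h_f = 2.34 + 34.83 = 37.17 m
P_hyd = ρgQH = 785.0·9.81·0.322·37.17 = 92.16 kW

P_hyd ≈ 92.2 kW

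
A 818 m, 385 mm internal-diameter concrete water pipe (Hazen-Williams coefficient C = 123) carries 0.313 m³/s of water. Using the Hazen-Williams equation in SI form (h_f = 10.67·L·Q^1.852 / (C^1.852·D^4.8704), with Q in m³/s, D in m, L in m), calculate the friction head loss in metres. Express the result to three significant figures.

h_f = 10.67·818·0.313^1.852 / (123^1.852·0.385^4.8704) = 14.29 m

h_f ≈ 14.3 m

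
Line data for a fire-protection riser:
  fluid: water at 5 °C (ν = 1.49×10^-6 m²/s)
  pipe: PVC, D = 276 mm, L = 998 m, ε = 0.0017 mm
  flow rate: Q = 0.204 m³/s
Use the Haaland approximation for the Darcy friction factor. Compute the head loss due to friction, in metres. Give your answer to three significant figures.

h_f ≈ 27.0 m

V = 4Q/(πD²) = 4·0.204/(π·0.276²) = 3.410 m/s
Re = VD/ν = 3.410·0.276/1.49×10^-6 = 6.32×10^5 → turbulent
ε/D = 0.0017/276 = 6.16×10^-6
Haaland: f = 0.01261
h_f = f(L/D)V²/(2g) = 0.01261·(998/0.276)·3.410²/(2·9.81) = 27.03 m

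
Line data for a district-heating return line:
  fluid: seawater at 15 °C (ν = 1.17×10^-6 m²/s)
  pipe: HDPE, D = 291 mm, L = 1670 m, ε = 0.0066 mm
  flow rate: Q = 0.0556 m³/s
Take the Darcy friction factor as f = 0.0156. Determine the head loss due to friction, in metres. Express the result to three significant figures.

h_f ≈ 3.19 m

V = 4Q/(πD²) = 4·0.0556/(π·0.291²) = 0.8360 m/s
h_f = f(L/D)V²/(2g) = 0.01560·(1670/0.291)·0.8360²/(2·9.81) = 3.189 m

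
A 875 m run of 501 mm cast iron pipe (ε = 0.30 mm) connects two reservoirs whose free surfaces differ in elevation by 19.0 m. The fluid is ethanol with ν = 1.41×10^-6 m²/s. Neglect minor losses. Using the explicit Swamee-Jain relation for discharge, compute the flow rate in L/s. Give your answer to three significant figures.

Swamee-Jain (Type II): Q = -0.965·√(gD⁵h_f/L)·ln[ε/(3.7D) + √(3.17ν²L/(gD³h_f))]
√(gD⁵h_f/L) = √(9.81·0.501⁵·19.0/875) = 0.08200
ε/(3.7D) = 1.62×10^-4; √(3.17ν²L/(gD³h_f)) = 1.53×10^-5
Q = -0.965·0.08200·ln(1.772×10^-4) = 0.6835 m³/s
Check: V = 3.47 m/s, Re = 1.23×10^6, f = 0.01785, h_f = 19.1 m ≈ 19.0 m ✓

Q ≈ 684 L/s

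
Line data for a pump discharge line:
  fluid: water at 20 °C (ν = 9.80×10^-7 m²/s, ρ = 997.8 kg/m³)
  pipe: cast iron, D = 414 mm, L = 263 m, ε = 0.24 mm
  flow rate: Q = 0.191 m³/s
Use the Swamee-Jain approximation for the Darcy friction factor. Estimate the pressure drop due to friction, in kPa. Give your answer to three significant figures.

Δp ≈ 11.6 kPa

V = 4Q/(πD²) = 4·0.191/(π·0.414²) = 1.419 m/s
Re = VD/ν = 1.419·0.414/9.80×10^-7 = 5.99×10^5 → turbulent
ε/D = 0.24/414 = 5.80×10^-4
Swamee-Jain: f = 0.01812
h_f = f(L/D)V²/(2g) = 0.01812·(263/0.414)·1.419²/(2·9.81) = 1.181 m
Δp = ρg·h_f = 997.8·9.81·1.181 = 11.56 kPa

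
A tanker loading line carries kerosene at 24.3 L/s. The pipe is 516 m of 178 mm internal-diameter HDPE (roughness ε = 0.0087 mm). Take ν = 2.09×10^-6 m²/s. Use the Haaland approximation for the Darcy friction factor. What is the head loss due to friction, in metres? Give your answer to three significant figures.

V = 4Q/(πD²) = 4·0.0243/(π·0.178²) = 0.9765 m/s
Re = VD/ν = 0.9765·0.178/2.09×10^-6 = 8.32×10^4 → turbulent
ε/D = 0.0087/178 = 4.89×10^-5
Haaland: f = 0.01871
h_f = f(L/D)V²/(2g) = 0.01871·(516/0.178)·0.9765²/(2·9.81) = 2.636 m

h_f ≈ 2.64 m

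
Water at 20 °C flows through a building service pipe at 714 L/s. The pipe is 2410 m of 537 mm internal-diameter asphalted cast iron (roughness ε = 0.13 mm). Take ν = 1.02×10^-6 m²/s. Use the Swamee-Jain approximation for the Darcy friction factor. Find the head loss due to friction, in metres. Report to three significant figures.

h_f ≈ 33.9 m

V = 4Q/(πD²) = 4·0.714/(π·0.537²) = 3.153 m/s
Re = VD/ν = 3.153·0.537/1.02×10^-6 = 1.66×10^6 → turbulent
ε/D = 0.13/537 = 2.42×10^-4
Swamee-Jain: f = 0.01489
h_f = f(L/D)V²/(2g) = 0.01489·(2410/0.537)·3.153²/(2·9.81) = 33.85 m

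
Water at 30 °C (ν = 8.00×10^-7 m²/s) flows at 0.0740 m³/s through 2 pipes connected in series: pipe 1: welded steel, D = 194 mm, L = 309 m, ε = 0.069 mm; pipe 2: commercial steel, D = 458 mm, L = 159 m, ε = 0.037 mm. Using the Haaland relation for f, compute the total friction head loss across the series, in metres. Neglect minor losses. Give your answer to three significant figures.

Pipe 1: V = 2.503 m/s, Re = 6.07×10^5, ε/D = 3.56×10^-4, f = 0.01642, h_1 = f(L/D)V²/2g = 8.352 m
Pipe 2: V = 0.4492 m/s, Re = 2.57×10^5, ε/D = 8.08×10^-5, f = 0.01542, h_2 = f(L/D)V²/2g = 0.05503 m
Series → Q common, losses add: H = Σh = 8.407 m

H ≈ 8.41 m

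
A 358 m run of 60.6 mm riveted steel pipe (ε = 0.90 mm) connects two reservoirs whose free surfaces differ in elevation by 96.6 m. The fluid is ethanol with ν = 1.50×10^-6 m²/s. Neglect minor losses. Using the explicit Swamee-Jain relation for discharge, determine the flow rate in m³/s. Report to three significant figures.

Swamee-Jain (Type II): Q = -0.965·√(gD⁵h_f/L)·ln[ε/(3.7D) + √(3.17ν²L/(gD³h_f))]
√(gD⁵h_f/L) = √(9.81·0.0606⁵·96.6/358) = 0.001471
ε/(3.7D) = 0.00401; √(3.17ν²L/(gD³h_f)) = 1.10×10^-4
Q = -0.965·0.001471·ln(0.004124) = 0.007794 m³/s
Check: V = 2.70 m/s, Re = 1.09×10^5, f = 0.04419, h_f = 97.1 m ≈ 96.6 m ✓

Q ≈ 0.00779 m³/s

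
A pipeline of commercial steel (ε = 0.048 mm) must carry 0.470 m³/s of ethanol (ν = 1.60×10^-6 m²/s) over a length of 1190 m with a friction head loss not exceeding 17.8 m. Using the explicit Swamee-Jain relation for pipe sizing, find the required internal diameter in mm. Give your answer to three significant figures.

Swamee-Jain (Type III): D = 0.66·[ε^1.25·(LQ²/(gh_f))^4.75 + ν·Q^9.4·(L/(gh_f))^5.2]^0.04
LQ²/(gh_f) = 1.505; L/(gh_f) = 6.815
Term 1 = ε^1.25·(…)^4.75 = 2.79×10^-5; Term 2 = ν·Q^9.4·(…)^5.2 = 2.86×10^-5
D = 0.66·(2.79×10^-5 + 2.86×10^-5)^0.04 = 0.4463 m = 446 mm
Check: V = 3.00 m/s, Re = 8.38×10^5, f = 0.01382, h_f = 17.0 m ≈ 17.8 m ✓

D ≈ 446 mm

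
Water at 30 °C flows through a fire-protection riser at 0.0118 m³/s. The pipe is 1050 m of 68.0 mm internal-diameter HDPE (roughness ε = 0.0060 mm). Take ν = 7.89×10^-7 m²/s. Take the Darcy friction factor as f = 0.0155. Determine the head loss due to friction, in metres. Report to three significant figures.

V = 4Q/(πD²) = 4·0.0118/(π·0.0680²) = 3.249 m/s
h_f = f(L/D)V²/(2g) = 0.01550·(1050/0.0680)·3.249²/(2·9.81) = 128.8 m

h_f ≈ 129 m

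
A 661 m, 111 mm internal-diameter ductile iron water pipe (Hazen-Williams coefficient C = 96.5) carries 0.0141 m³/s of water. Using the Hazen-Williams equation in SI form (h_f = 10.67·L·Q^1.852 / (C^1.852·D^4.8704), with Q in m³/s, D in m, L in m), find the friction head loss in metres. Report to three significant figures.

h_f ≈ 24.8 m

h_f = 10.67·661·0.0141^1.852 / (96.5^1.852·0.111^4.8704) = 24.83 m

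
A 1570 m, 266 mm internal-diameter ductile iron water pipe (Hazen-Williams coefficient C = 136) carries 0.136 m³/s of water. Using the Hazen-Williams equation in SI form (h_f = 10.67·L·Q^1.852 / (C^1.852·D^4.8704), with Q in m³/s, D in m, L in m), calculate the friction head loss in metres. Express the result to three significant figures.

h_f = 10.67·1570·0.136^1.852 / (136^1.852·0.266^4.8704) = 29.45 m

h_f ≈ 29.5 m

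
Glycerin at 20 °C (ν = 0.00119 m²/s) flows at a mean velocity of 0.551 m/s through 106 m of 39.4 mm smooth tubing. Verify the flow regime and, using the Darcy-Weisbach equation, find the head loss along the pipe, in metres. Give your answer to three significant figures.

Re = VD/ν = 0.551·0.03940/0.00119 = 18.2 → laminar (Re < 2300)
f = 64/Re = 3.508
h_f = f(L/D)V²/(2g) = 3.508·(106/0.03940)·0.551²/(2·9.81) = 146.0 m

h_f ≈ 146 m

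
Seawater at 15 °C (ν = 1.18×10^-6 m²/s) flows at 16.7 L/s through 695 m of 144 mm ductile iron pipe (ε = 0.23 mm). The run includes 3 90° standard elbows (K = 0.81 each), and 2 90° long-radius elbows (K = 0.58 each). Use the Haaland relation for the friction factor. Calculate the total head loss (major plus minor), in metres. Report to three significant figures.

H_L ≈ 6.28 m

V = 4Q/(πD²) = 1.025 m/s; V²/2g = 0.05359 m
Re = 1.25×10^5, ε/D = 0.00160 → f = 0.02354 (Haaland)
Major: h_f = f(L/D)·V²/2g = 0.02354·4826·0.05359 = 6.088 m
Minor: ΣK = 3.59; h_m = ΣK·V²/2g = 0.1924 m
Total H_L = 6.088 + 0.1924 = 6.280 m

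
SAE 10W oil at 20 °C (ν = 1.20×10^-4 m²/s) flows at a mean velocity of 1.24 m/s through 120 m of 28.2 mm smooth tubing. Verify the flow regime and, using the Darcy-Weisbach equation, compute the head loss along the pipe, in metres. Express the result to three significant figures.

h_f ≈ 73.2 m

Re = VD/ν = 1.24·0.02820/1.20×10^-4 = 291 → laminar (Re < 2300)
f = 64/Re = 0.2196
h_f = f(L/D)V²/(2g) = 0.2196·(120/0.02820)·1.24²/(2·9.81) = 73.24 m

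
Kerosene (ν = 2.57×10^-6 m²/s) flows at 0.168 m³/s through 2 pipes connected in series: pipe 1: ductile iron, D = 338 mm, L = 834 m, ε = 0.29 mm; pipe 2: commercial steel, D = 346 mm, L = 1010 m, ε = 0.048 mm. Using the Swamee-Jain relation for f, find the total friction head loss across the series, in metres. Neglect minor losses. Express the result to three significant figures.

H ≈ 16.7 m

Pipe 1: V = 1.872 m/s, Re = 2.46×10^5, ε/D = 8.58×10^-4, f = 0.02035, h_1 = f(L/D)V²/2g = 8.972 m
Pipe 2: V = 1.787 m/s, Re = 2.41×10^5, ε/D = 1.39×10^-4, f = 0.01626, h_2 = f(L/D)V²/2g = 7.723 m
Series → Q common, losses add: H = Σh = 16.69 m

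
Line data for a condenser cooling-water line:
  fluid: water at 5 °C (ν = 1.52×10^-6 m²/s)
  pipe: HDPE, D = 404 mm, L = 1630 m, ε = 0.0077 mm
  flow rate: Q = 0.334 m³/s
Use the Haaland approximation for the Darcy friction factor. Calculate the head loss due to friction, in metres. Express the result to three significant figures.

V = 4Q/(πD²) = 4·0.334/(π·0.404²) = 2.606 m/s
Re = VD/ν = 2.606·0.404/1.52×10^-6 = 6.93×10^5 → turbulent
ε/D = 0.0077/404 = 1.91×10^-5
Haaland: f = 0.01261
h_f = f(L/D)V²/(2g) = 0.01261·(1630/0.404)·2.606²/(2·9.81) = 17.61 m

h_f ≈ 17.6 m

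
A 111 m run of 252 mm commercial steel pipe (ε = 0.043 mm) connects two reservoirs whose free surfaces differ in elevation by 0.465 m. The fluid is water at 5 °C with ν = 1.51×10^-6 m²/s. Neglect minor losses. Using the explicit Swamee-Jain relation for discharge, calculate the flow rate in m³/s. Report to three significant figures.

Q ≈ 0.0549 m³/s

Swamee-Jain (Type II): Q = -0.965·√(gD⁵h_f/L)·ln[ε/(3.7D) + √(3.17ν²L/(gD³h_f))]
√(gD⁵h_f/L) = √(9.81·0.252⁵·0.465/111) = 0.006463
ε/(3.7D) = 4.61×10^-5; √(3.17ν²L/(gD³h_f)) = 1.05×10^-4
Q = -0.965·0.006463·ln(1.510×10^-4) = 0.05487 m³/s
Check: V = 1.10 m/s, Re = 1.84×10^5, f = 0.01713, h_f = 0.465 m ≈ 0.465 m ✓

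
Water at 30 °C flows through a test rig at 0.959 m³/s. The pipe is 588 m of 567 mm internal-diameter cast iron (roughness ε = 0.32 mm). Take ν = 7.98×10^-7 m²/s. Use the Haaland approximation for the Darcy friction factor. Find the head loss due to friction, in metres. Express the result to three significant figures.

V = 4Q/(πD²) = 4·0.959/(π·0.567²) = 3.798 m/s
Re = VD/ν = 3.798·0.567/7.98×10^-7 = 2.70×10^6 → turbulent
ε/D = 0.32/567 = 5.64×10^-4
Haaland: f = 0.01735
h_f = f(L/D)V²/(2g) = 0.01735·(588/0.567)·3.798²/(2·9.81) = 13.23 m

h_f ≈ 13.2 m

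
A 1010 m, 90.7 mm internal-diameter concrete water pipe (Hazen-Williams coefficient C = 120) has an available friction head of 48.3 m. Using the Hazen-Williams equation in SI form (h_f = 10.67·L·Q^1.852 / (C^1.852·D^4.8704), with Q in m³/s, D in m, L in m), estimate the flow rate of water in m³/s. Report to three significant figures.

Q ≈ 0.0117 m³/s

Rearranging: Q = [h_f·C^1.852·D^4.8704 / (10.67·L)]^(1/1.852)
Q = [48.3·120^1.852·0.0907^4.8704 / (10.67·1010)]^0.540 = 0.01174 m³/s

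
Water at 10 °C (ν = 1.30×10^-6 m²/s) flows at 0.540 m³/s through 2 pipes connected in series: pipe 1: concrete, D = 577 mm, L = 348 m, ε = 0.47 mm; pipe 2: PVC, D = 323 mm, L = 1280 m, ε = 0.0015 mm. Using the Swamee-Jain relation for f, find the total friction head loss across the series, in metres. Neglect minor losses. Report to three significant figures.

H ≈ 97.8 m

Pipe 1: V = 2.065 m/s, Re = 9.17×10^5, ε/D = 8.15×10^-4, f = 0.01917, h_1 = f(L/D)V²/2g = 2.513 m
Pipe 2: V = 6.590 m/s, Re = 1.64×10^6, ε/D = 4.64×10^-6, f = 0.01086, h_2 = f(L/D)V²/2g = 95.26 m
Series → Q common, losses add: H = Σh = 97.77 m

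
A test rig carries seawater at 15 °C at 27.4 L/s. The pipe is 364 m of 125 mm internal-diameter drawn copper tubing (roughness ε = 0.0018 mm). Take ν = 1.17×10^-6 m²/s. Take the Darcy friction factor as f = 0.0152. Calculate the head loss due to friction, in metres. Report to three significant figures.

h_f ≈ 11.2 m

V = 4Q/(πD²) = 4·0.0274/(π·0.125²) = 2.233 m/s
h_f = f(L/D)V²/(2g) = 0.01520·(364/0.125)·2.233²/(2·9.81) = 11.25 m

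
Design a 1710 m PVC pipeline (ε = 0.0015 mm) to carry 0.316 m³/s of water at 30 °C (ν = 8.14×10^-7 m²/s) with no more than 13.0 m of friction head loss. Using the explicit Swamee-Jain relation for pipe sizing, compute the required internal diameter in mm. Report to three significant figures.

Swamee-Jain (Type III): D = 0.66·[ε^1.25·(LQ²/(gh_f))^4.75 + ν·Q^9.4·(L/(gh_f))^5.2]^0.04
LQ²/(gh_f) = 1.339; L/(gh_f) = 13.41
Term 1 = ε^1.25·(…)^4.75 = 2.10×10^-7; Term 2 = ν·Q^9.4·(…)^5.2 = 1.18×10^-5
D = 0.66·(2.10×10^-7 + 1.18×10^-5)^0.04 = 0.4194 m = 419 mm
Check: V = 2.29 m/s, Re = 1.18×10^6, f = 0.01139, h_f = 12.4 m ≈ 13.0 m ✓

D ≈ 419 mm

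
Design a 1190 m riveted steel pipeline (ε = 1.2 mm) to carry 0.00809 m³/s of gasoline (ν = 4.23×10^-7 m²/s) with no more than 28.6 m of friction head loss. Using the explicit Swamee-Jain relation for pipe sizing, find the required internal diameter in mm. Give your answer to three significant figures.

Swamee-Jain (Type III): D = 0.66·[ε^1.25·(LQ²/(gh_f))^4.75 + ν·Q^9.4·(L/(gh_f))^5.2]^0.04
LQ²/(gh_f) = 2.776×10^-4; L/(gh_f) = 4.241
Term 1 = ε^1.25·(…)^4.75 = 2.85×10^-21; Term 2 = ν·Q^9.4·(…)^5.2 = 1.68×10^-23
D = 0.66·(2.85×10^-21 + 1.68×10^-23)^0.04 = 0.09951 m = 99.5 mm
Check: V = 1.04 m/s, Re = 2.45×10^5, f = 0.04077, h_f = 26.9 m ≈ 28.6 m ✓

D ≈ 99.5 mm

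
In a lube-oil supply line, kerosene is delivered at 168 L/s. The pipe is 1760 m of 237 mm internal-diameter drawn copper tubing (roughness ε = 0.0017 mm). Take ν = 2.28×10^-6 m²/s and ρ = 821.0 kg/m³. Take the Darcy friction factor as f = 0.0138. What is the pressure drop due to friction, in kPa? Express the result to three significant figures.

Δp ≈ 610 kPa

V = 4Q/(πD²) = 4·0.168/(π·0.237²) = 3.808 m/s
h_f = f(L/D)V²/(2g) = 0.01380·(1760/0.237)·3.808²/(2·9.81) = 75.75 m
Δp = ρg·h_f = 821.0·9.81·75.75 = 610.1 kPa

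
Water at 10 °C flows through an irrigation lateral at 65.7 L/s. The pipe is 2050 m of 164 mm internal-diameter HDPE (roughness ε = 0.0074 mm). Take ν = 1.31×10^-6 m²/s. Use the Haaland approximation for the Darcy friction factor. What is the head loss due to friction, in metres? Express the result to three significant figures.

h_f ≈ 87.1 m

V = 4Q/(πD²) = 4·0.0657/(π·0.164²) = 3.110 m/s
Re = VD/ν = 3.110·0.164/1.31×10^-6 = 3.89×10^5 → turbulent
ε/D = 0.0074/164 = 4.51×10^-5
Haaland: f = 0.01413
h_f = f(L/D)V²/(2g) = 0.01413·(2050/0.164)·3.110²/(2·9.81) = 87.11 m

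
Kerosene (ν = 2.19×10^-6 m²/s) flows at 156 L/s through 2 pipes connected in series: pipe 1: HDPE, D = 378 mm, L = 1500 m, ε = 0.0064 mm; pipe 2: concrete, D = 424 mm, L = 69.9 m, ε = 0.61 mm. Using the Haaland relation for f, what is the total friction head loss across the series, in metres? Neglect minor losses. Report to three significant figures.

H ≈ 6.13 m

Pipe 1: V = 1.390 m/s, Re = 2.40×10^5, ε/D = 1.69×10^-5, f = 0.01508, h_1 = f(L/D)V²/2g = 5.895 m
Pipe 2: V = 1.105 m/s, Re = 2.14×10^5, ε/D = 0.00144, f = 0.02246, h_2 = f(L/D)V²/2g = 0.2303 m
Series → Q common, losses add: H = Σh = 6.125 m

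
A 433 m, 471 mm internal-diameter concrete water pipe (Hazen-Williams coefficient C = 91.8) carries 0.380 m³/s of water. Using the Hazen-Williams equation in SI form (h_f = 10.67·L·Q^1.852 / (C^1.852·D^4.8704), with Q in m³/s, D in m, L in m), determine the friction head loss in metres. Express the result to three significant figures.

h_f ≈ 6.98 m

h_f = 10.67·433·0.380^1.852 / (91.8^1.852·0.471^4.8704) = 6.978 m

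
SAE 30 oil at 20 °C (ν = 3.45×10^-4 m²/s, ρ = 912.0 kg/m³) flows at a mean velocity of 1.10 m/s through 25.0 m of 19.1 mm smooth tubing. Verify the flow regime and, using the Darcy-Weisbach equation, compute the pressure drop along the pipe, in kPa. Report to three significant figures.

Δp ≈ 759 kPa

Re = VD/ν = 1.10·0.01910/3.45×10^-4 = 60.9 → laminar (Re < 2300)
f = 64/Re = 1.051
h_f = f(L/D)V²/(2g) = 1.051·(25.0/0.01910)·1.10²/(2·9.81) = 84.83 m
Δp = ρg·h_f = 912.0·9.81·84.83 = 759.0 kPa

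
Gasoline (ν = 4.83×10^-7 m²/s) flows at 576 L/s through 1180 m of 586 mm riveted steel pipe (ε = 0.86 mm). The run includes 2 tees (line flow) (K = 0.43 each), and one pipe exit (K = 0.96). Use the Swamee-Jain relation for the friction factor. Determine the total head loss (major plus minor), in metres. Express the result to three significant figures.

V = 4Q/(πD²) = 2.136 m/s; V²/2g = 0.2325 m
Re = 2.59×10^6, ε/D = 0.00147 → f = 0.02174 (Swamee-Jain)
Major: h_f = f(L/D)·V²/2g = 0.02174·2014·0.2325 = 10.18 m
Minor: ΣK = 1.82; h_m = ΣK·V²/2g = 0.4231 m
Total H_L = 10.18 + 0.4231 = 10.60 m

H_L ≈ 10.6 m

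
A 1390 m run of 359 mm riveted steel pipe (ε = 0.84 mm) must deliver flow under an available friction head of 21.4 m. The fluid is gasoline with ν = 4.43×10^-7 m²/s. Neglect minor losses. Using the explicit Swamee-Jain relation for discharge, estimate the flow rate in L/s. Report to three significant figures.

Q ≈ 213 L/s

Swamee-Jain (Type II): Q = -0.965·√(gD⁵h_f/L)·ln[ε/(3.7D) + √(3.17ν²L/(gD³h_f))]
√(gD⁵h_f/L) = √(9.81·0.359⁵·21.4/1390) = 0.03001
ε/(3.7D) = 6.32×10^-4; √(3.17ν²L/(gD³h_f)) = 9.44×10^-6
Q = -0.965·0.03001·ln(6.418×10^-4) = 0.2129 m³/s
Check: V = 2.10 m/s, Re = 1.70×10^6, f = 0.02458, h_f = 21.5 m ≈ 21.4 m ✓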